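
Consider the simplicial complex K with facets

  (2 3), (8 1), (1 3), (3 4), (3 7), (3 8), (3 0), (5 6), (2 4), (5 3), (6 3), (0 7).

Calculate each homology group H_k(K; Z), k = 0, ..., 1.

H_0 = Z,  H_1 = Z^4.

Order the vertices as 0 < 1 < 2 < 3 < 4 < 5 < 6 < 7 < 8. Listing each simplex with vertices in this order, K has dimension 1 with simplices:

  0-simplices (9): [0], [1], [2], [3], [4], [5], [6], [7], [8]
  1-simplices (12): [0,3], [0,7], [1,3], [1,8], [2,3], [2,4], [3,4], [3,5], [3,6], [3,7], [3,8], [5,6]

Hence C_0 ≅ Z^9, C_1 ≅ Z^12.

∂_1: C_1 → C_0 sends each edge [p,q] (with p < q) to q − p. For instance
  ∂[1,3] = [3] − [1].
As a 9×12 matrix over Z this has rank 8, with invariant factors (1,1,1,1,1,1,1,1).

From H_k ≅ ker(∂_k) / im(∂_{k+1}) we obtain:

  H_0: rank C_0 − rank ∂_1 = 9 − 8 = 1, and the invariant factors of ∂_1 are all 1, so H_0 ≅ Z.
  H_1: rank ker ∂_1 − rank ∂_2 = (12 − 8) − 0 = 4, and there is no ∂_2, so H_1 ≅ Z^4.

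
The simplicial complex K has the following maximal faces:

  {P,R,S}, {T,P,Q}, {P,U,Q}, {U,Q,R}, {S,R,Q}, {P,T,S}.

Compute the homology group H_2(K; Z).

H_2 = 0.

Order the vertices as P < Q < R < S < T < U. Listing each simplex with vertices in this order, K has dimension 2 with simplices:

  0-simplices (6): P, Q, R, S, T, U
  1-simplices (12): PQ, PR, PS, PT, PU, QR, QS, QT, QU, RS, RU, ST
  2-simplices (6): PQT, PQU, PRS, PST, QRS, QRU

so the chain groups are C_0 ≅ Z^6, C_1 ≅ Z^12, C_2 ≅ Z^6.

The boundary map ∂_1: C_1 → C_0 is given by ∂[p,q] = [q] − [p].
As a 6×12 matrix over Z this has rank 5, with invariant factors (1,1,1,1,1).

∂_2: C_2 → C_1 sends each 2-simplex [p,q,r] to [q,r] − [p,r] + [p,q]. For instance
  ∂PQT = QT − PT + PQ,
  ∂PQU = QU − PU + PQ.
The resulting 12×6 matrix has rank 6, and its Smith normal form has invariant factors (1,1,1,1,1,1).

Computing H_k = (kernel of ∂_k) / (image of ∂_{k+1}):

  H_2: rank ker ∂_2 − rank ∂_3 = (6 − 6) − 0 = 0, and there is no ∂_3, so H_2 ≅ 0.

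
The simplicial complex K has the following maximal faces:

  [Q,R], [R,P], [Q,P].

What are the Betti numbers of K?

b_0 = 1, b_1 = 1.

Fix the vertex order P < Q < R and write every simplex with vertices in increasing order. Then dim K = 1 and the simplices of K are:

  0-simplices (3): P, Q, R
  1-simplices (3): PQ, PR, QR

Hence C_0 ≅ Z^3, C_1 ≅ Z^3.

Boundary ∂_1: C_1 → C_0 maps an edge to its endpoints' difference, ∂[p,q] = q − p. For instance
  ∂PQ = Q − P.
This gives a 3×3 integer matrix of rank 2; reducing to Smith normal form yields diagonal entries (1,1).

Now H_k = ker ∂_k / im ∂_{k+1}, so:

  H_0: rank C_0 − rank ∂_1 = 3 − 2 = 1, and the invariant factors of ∂_1 are all 1, so H_0 ≅ Z.
  H_1: rank ker ∂_1 − rank ∂_2 = (3 − 2) − 0 = 1, and there is no ∂_2, so H_1 ≅ Z.

Hence the Betti numbers are b_0 = 1, b_1 = 1.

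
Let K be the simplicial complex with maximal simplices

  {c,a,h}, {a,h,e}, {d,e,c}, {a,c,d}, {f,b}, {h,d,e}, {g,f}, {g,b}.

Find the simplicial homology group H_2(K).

H_2 = 0.

Fix the vertex order a < b < c < d < e < f < g < h and write every simplex with vertices in increasing order. Then dim K = 2 and the simplices of K are:

  0-simplices (8): a, b, c, d, e, f, g, h
  1-simplices (13): ac, ad, ae, ah, bf, bg, cd, ce, ch, de, dh, eh, fg
  2-simplices (5): acd, ach, aeh, cde, deh

giving chain groups C_0 ≅ Z^8, C_1 ≅ Z^13, C_2 ≅ Z^5.

Boundary ∂_1: C_1 → C_0 maps an edge to its endpoints' difference, ∂[p,q] = q − p.
The 8×13 boundary matrix has rank 6 and Smith normal form diag(1,1,1,1,1,1).

∂_2: C_2 → C_1 maps a triangle to the signed sum of its edges. For instance
  ∂acd = cd − ad + ac,
  ∂aeh = eh − ah + ae.
The resulting 13×5 matrix has rank 5, and its Smith normal form has invariant factors (1,1,1,1,1).

Reading off H_k = ker ∂_k / im ∂_{k+1}:

  H_2: rank ker ∂_2 − rank ∂_3 = (5 − 5) − 0 = 0, and there is no ∂_3, so H_2 ≅ 0.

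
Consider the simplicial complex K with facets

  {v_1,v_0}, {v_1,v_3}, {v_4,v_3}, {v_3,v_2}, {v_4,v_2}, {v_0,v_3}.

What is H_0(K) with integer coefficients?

H_0 ≅ Z.

Take the total order v_0 < v_1 < v_2 < v_3 < v_4 on the vertex set. Then K (dimension 1) consists of the simplices:

  0-simplices (5): [v_0], [v_1], [v_2], [v_3], [v_4]
  1-simplices (6): [v_0,v_1], [v_0,v_3], [v_1,v_3], [v_2,v_3], [v_2,v_4], [v_3,v_4]

Hence C_0 ≅ Z^5, C_1 ≅ Z^6.

Boundary ∂_1: C_1 → C_0 is given by ∂[p,q] = [q] − [p].
As a 5×6 matrix over Z this has rank 4, with invariant factors (1,1,1,1).

From H_k ≅ ker(∂_k) / im(∂_{k+1}) we obtain:

  H_0: rank C_0 − rank ∂_1 = 5 − 4 = 1, and the invariant factors of ∂_1 are all 1, so H_0 ≅ Z.

(K is a triangulation of a wedge of 2 circles.)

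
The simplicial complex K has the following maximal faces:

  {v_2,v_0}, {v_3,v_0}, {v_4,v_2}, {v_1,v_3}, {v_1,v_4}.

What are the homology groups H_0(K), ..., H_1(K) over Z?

H_0 = Z,  H_1 = Z.

Take the total order v_0 < v_1 < v_2 < v_3 < v_4 on the vertex set. Then K (dimension 1) consists of the simplices:

  0-simplices (5): [v_0], [v_1], [v_2], [v_3], [v_4]
  1-simplices (5): [v_0,v_2], [v_0,v_3], [v_1,v_3], [v_1,v_4], [v_2,v_4]

Hence C_0 ≅ Z^5, C_1 ≅ Z^5.

∂_1: C_1 → C_0 maps an edge to its endpoints' difference, ∂[p,q] = q − p. For instance
  ∂[v_1,v_4] = [v_4] − [v_1].
The 5×5 boundary matrix has rank 4 and Smith normal form diag(1,1,1,1).

Computing H_k = (kernel of ∂_k) / (image of ∂_{k+1}):

  H_0: rank C_0 − rank ∂_1 = 5 − 4 = 1, and the invariant factors of ∂_1 are all 1, so H_0 = Z.
  H_1: rank ker ∂_1 − rank ∂_2 = (5 − 4) − 0 = 1, and there is no ∂_2, so H_1 = Z.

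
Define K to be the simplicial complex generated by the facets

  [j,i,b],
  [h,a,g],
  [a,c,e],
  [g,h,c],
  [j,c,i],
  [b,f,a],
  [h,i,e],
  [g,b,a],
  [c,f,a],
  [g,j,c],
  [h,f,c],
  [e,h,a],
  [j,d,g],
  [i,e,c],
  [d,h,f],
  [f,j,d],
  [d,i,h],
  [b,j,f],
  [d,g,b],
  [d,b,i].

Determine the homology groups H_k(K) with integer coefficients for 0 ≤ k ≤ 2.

We work with the vertex ordering a < b < c < d < e < f < g < h < i < j. The simplices of K, each written with vertices in increasing order, are:

  0-simplices (10): a, b, c, d, e, f, g, h, i, j
  1-simplices (30): ab, ac, ae, af, ag, ah, bd, bf, bg, bi, bj, ce, cf, cg, ch, ci, cj, df, dg, dh, di, dj, eh, ei, fh, fj, gh, gj, hi, ij
  2-simplices (20): abf, abg, ace, acf, aeh, agh, bdg, bdi, bfj, bij, cei, cfh, cgh, cgj, cij, dfh, dfj, dgj, dhi, ehi

so the chain groups are C_0 ≅ Z^10, C_1 ≅ Z^30, C_2 ≅ Z^20.

∂_1: C_1 → C_0 is given by ∂[p,q] = [q] − [p]. For instance
  ∂fj = j − f.
The resulting 10×30 matrix has rank 9, and its Smith normal form has invariant factors (1,1,1,1,1,1,1,1,1).

Boundary ∂_2: C_2 → C_1 acts by ∂[p,q,r] = [q,r] − [p,r] + [p,q]. For instance
  ∂ace = ce − ae + ac,
  ∂ehi = hi − ei + eh.
The resulting 30×20 matrix has rank 20, and its Smith normal form has invariant factors (1,1,1,1,1,1,1,1,1,1,1,1,1,1,1,1,1,1,1,2).

Now H_k = ker ∂_k / im ∂_{k+1}, so:

  H_0: rank C_0 − rank ∂_1 = 10 − 9 = 1, and the invariant factors of ∂_1 are all 1, so H_0 ≅ Z.
  H_1: rank ker ∂_1 − rank ∂_2 = (30 − 9) − 20 = 1, and ∂_2 has invariant factor 2 > 1, so H_1 ≅ Z ⊕ Z/2Z.
  H_2: rank ker ∂_2 − rank ∂_3 = (20 − 20) − 0 = 0, and there is no ∂_3, so H_2 ≅ 0.

As a check, the Euler characteristic is 10 − 30 + 20 = 0, which agrees with 1 − 1 + 0 = 0.

H_0 = Z,  H_1 = Z ⊕ Z/2Z,  H_2 = 0.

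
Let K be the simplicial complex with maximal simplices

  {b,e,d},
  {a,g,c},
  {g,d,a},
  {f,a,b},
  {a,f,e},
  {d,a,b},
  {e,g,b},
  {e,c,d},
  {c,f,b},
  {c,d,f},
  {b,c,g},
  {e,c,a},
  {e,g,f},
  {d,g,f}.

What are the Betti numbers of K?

Take the total order a < b < c < d < e < f < g on the vertex set. Then K (dimension 2) consists of the simplices:

  0-simplices (7): a, b, c, d, e, f, g
  1-simplices (21): ab, ac, ad, ae, af, ag, bc, bd, be, bf, bg, cd, ce, cf, cg, de, df, dg, ef, eg, fg
  2-simplices (14): abd, abf, ace, acg, adg, aef, bcf, bcg, bde, beg, cde, cdf, dfg, efg

giving chain groups C_0 ≅ Z^7, C_1 ≅ Z^21, C_2 ≅ Z^14.

∂_1: C_1 → C_0 maps an edge to its endpoints' difference, ∂[p,q] = q − p. For instance
  ∂ef = f − e.
The resulting 7×21 matrix has rank 6, and its Smith normal form has invariant factors (1,1,1,1,1,1).

∂_2: C_2 → C_1 acts by ∂[p,q,r] = [q,r] − [p,r] + [p,q]. For instance
  ∂adg = dg − ag + ad,
  ∂bde = de − be + bd.
The 21×14 boundary matrix has rank 13 and Smith normal form diag(1,1,1,1,1,1,1,1,1,1,1,1,1).

Now H_k = ker ∂_k / im ∂_{k+1}, so:

  H_0: rank C_0 − rank ∂_1 = 7 − 6 = 1, and the invariant factors of ∂_1 are all 1, so H_0 = Z.
  H_1: rank ker ∂_1 − rank ∂_2 = (21 − 6) − 13 = 2, and the invariant factors of ∂_2 are all 1, so H_1 = Z^2.
  H_2: rank ker ∂_2 − rank ∂_3 = (14 − 13) − 0 = 1, and there is no ∂_3, so H_2 = Z.

Hence the Betti numbers are b_0 = 1, b_1 = 2, b_2 = 1.

b_0 = 1, b_1 = 2, b_2 = 1.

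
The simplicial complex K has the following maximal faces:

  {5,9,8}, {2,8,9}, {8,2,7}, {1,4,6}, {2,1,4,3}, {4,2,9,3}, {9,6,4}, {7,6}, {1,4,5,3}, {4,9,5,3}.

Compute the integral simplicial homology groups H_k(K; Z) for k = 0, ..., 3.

K has 9 vertices, 22 edges, 17 triangles, 4 3-simplices.
rank ∂_0 = 0, rank ∂_1 = 8 ⇒ b_0 = 9 − 0 − 8 = 1; all invariant factors of ∂_1 are 1 so no torsion. So H_0 ≅ Z.
rank ∂_1 = 8, rank ∂_2 = 13 ⇒ b_1 = 22 − 8 − 13 = 1; all invariant factors of ∂_2 are 1 so no torsion. So H_1 ≅ Z.
rank ∂_2 = 13, rank ∂_3 = 4 ⇒ b_2 = 17 − 13 − 4 = 0; all invariant factors of ∂_3 are 1 so no torsion. So H_2 ≅ 0.
rank ∂_3 = 4, rank ∂_4 = 0 ⇒ b_3 = 4 − 4 − 0 = 0. So H_3 ≅ 0.

H_0 ≅ Z,  H_1 ≅ Z,  H_2 = 0,  H_3 = 0.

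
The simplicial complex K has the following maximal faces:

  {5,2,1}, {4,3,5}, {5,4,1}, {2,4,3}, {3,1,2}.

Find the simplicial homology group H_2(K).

H_2 ≅ 0.

K has 5 vertices, 10 edges, 5 triangles.
rank ∂_2 = 5, rank ∂_3 = 0 ⇒ b_2 = 5 − 5 − 0 = 0. So H_2 ≅ 0.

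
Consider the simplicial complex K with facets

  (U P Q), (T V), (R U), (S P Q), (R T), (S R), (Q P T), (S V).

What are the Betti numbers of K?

Take the total order P < Q < R < S < T < U < V on the vertex set. Then K (dimension 2) consists of the simplices:

  0-simplices (7): P, Q, R, S, T, U, V
  1-simplices (12): PQ, PS, PT, PU, QS, QT, QU, RS, RT, RU, SV, TV
  2-simplices (3): PQS, PQT, PQU

giving chain groups C_0 ≅ Z^7, C_1 ≅ Z^12, C_2 ≅ Z^3.

∂_1: C_1 → C_0 sends each edge [p,q] (with p < q) to q − p. For instance
  ∂QU = U − Q.
The resulting 7×12 matrix has rank 6, and its Smith normal form has invariant factors (1,1,1,1,1,1).

∂_2: C_2 → C_1 maps a triangle to the signed sum of its edges. For instance
  ∂PQU = QU − PU + PQ,
  ∂PQT = QT − PT + PQ.
This gives a 12×3 integer matrix of rank 3; reducing to Smith normal form yields diagonal entries (1,1,1).

From H_k ≅ ker(∂_k) / im(∂_{k+1}) we obtain:

  H_0: rank C_0 − rank ∂_1 = 7 − 6 = 1, and the invariant factors of ∂_1 are all 1, so H_0 = Z.
  H_1: rank ker ∂_1 − rank ∂_2 = (12 − 6) − 3 = 3, and the invariant factors of ∂_2 are all 1, so H_1 = Z^3.
  H_2: rank ker ∂_2 − rank ∂_3 = (3 − 3) − 0 = 0, and there is no ∂_3, so H_2 = 0.

As a check, the Euler characteristic is 7 − 12 + 3 = -2, which agrees with 1 − 3 + 0 = -2.

Hence the Betti numbers are b_0 = 1, b_1 = 3, b_2 = 0.

b_0 = 1, b_1 = 3, b_2 = 0.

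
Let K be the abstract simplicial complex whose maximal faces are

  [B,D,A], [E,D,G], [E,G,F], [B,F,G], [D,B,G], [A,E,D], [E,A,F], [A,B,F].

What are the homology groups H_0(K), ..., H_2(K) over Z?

H_0 ≅ Z,  H_1 = 0,  H_2 ≅ Z.

We work with the vertex ordering A < B < D < E < F < G. The simplices of K, each written with vertices in increasing order, are:

  0-simplices (6): A, B, D, E, F, G
  1-simplices (12): AB, AD, AE, AF, BD, BF, BG, DE, DG, EF, EG, FG
  2-simplices (8): ABD, ABF, ADE, AEF, BDG, BFG, DEG, EFG

giving chain groups C_0 ≅ Z^6, C_1 ≅ Z^12, C_2 ≅ Z^8.

Boundary ∂_1: C_1 → C_0 is given by ∂[p,q] = [q] − [p]. For instance
  ∂BG = G − B.
The resulting 6×12 matrix has rank 5, and its Smith normal form has invariant factors (1,1,1,1,1).

∂_2: C_2 → C_1 sends each 2-simplex [p,q,r] to [q,r] − [p,r] + [p,q]. For instance
  ∂BFG = FG − BG + BF,
  ∂AEF = EF − AF + AE.
As a 12×8 matrix over Z this has rank 7, with invariant factors (1,1,1,1,1,1,1).

Now H_k = ker ∂_k / im ∂_{k+1}, so:

  H_0: rank C_0 − rank ∂_1 = 6 − 5 = 1, and the invariant factors of ∂_1 are all 1, so H_0 ≅ Z.
  H_1: rank ker ∂_1 − rank ∂_2 = (12 − 5) − 7 = 0, and the invariant factors of ∂_2 are all 1, so H_1 ≅ 0.
  H_2: rank ker ∂_2 − rank ∂_3 = (8 − 7) − 0 = 1, and there is no ∂_3, so H_2 ≅ Z.

As a check, the Euler characteristic is 6 − 12 + 8 = 2, which agrees with 1 − 0 + 1 = 2.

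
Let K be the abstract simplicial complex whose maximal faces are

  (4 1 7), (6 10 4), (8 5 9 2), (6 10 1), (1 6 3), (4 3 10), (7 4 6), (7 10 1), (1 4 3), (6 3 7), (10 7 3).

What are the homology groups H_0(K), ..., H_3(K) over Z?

Take the total order 1 < 2 < 3 < 4 < 5 < 6 < 7 < 8 < 9 < 10 on the vertex set. Then K (dimension 3) consists of the simplices:

  0-simplices (10): [1], [2], [3], [4], [5], [6], [7], [8], [9], [10]
  1-simplices (21): [1,3], [1,4], [1,6], [1,7], [1,10], [2,5], [2,8], [2,9], [3,4], [3,6], [3,7], [3,10], [4,6], [4,7], [4,10], [5,8], [5,9], [6,7], [6,10], [7,10], [8,9]
  2-simplices (14): [1,3,4], [1,3,6], [1,4,7], [1,6,10], [1,7,10], [2,5,8], [2,5,9], [2,8,9], [3,4,10], [3,6,7], [3,7,10], [4,6,7], [4,6,10], [5,8,9]
  3-simplices (1): [2,5,8,9]

so the chain groups are C_0 ≅ Z^10, C_1 ≅ Z^21, C_2 ≅ Z^14, C_3 ≅ Z^1.

∂_1: C_1 → C_0 is given by ∂[p,q] = [q] − [p]. For instance
  ∂[1,6] = [6] − [1].
The resulting 10×21 matrix has rank 8, and its Smith normal form has invariant factors (1,1,1,1,1,1,1,1).

Boundary ∂_2: C_2 → C_1 acts by ∂[p,q,r] = [q,r] − [p,r] + [p,q]. For instance
  ∂[2,8,9] = [8,9] − [2,9] + [2,8],
  ∂[1,3,4] = [3,4] − [1,4] + [1,3].
The resulting 21×14 matrix has rank 13, and its Smith normal form has invariant factors (1,1,1,1,1,1,1,1,1,1,1,1,2).

∂_3: C_3 → C_2 sends each 3-simplex σ to the alternating sum Σ_i (−1)^i (σ with its i-th vertex removed). For instance
  ∂[2,5,8,9] = [5,8,9] − [2,8,9] + [2,5,9] − [2,5,8].
The 14×1 boundary matrix has rank 1 and Smith normal form diag(1).

Now H_k = ker ∂_k / im ∂_{k+1}, so:

  H_0: rank C_0 − rank ∂_1 = 10 − 8 = 2, and the invariant factors of ∂_1 are all 1, so H_0 ≅ Z^2.
  H_1: rank ker ∂_1 − rank ∂_2 = (21 − 8) − 13 = 0, and ∂_2 has invariant factor 2 > 1, so H_1 ≅ Z/2Z.
  H_2: rank ker ∂_2 − rank ∂_3 = (14 − 13) − 1 = 0, and the invariant factors of ∂_3 are all 1, so H_2 ≅ 0.
  H_3: rank ker ∂_3 − rank ∂_4 = (1 − 1) − 0 = 0, and there is no ∂_4, so H_3 ≅ 0.

As a check, the Euler characteristic is 10 − 21 + 14 − 1 = 2, which agrees with 2 − 0 + 0 − 0 = 2.

H_0 = Z^2,  H_1 = Z/2Z,  H_2 = 0,  H_3 = 0.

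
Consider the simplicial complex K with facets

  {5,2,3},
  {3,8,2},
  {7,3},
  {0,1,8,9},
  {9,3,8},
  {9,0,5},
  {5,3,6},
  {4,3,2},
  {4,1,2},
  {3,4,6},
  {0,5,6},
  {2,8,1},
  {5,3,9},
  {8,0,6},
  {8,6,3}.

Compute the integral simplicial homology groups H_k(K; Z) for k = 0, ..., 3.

Order the vertices as 0 < 1 < 2 < 3 < 4 < 5 < 6 < 7 < 8 < 9. Listing each simplex with vertices in this order, K has dimension 3 with simplices:

  0-simplices (10): [0], [1], [2], [3], [4], [5], [6], [7], [8], [9]
  1-simplices (24): (24 of them)
  2-simplices (17): [0,1,8], [0,1,9], [0,5,6], [0,5,9], [0,6,8], [0,8,9], [1,2,4], [1,2,8], [1,8,9], [2,3,4], [2,3,5], [2,3,8], [3,4,6], [3,5,6], [3,5,9], [3,6,8], [3,8,9]
  3-simplices (1): [0,1,8,9]

Hence C_0 ≅ Z^10, C_1 ≅ Z^24, C_2 ≅ Z^17, C_3 ≅ Z^1.

The boundary map ∂_1: C_1 → C_0 maps an edge to its endpoints' difference, ∂[p,q] = q − p. For instance
  ∂[1,8] = [8] − [1].
This gives a 10×24 integer matrix of rank 9; reducing to Smith normal form yields diagonal entries (1,1,1,1,1,1,1,1,1).

Boundary ∂_2: C_2 → C_1 maps a triangle to the signed sum of its edges. For instance
  ∂[0,5,6] = [5,6] − [0,6] + [0,5],
  ∂[1,2,4] = [2,4] − [1,4] + [1,2].
This gives a 24×17 integer matrix of rank 15; reducing to Smith normal form yields diagonal entries (1,1,1,1,1,1,1,1,1,1,1,1,1,1,1).

∂_3: C_3 → C_2 sends each 3-simplex σ to the alternating sum Σ_i (−1)^i (σ with its i-th vertex removed). For instance
  ∂[0,1,8,9] = [1,8,9] − [0,8,9] + [0,1,9] − [0,1,8].
This gives a 17×1 integer matrix of rank 1; reducing to Smith normal form yields diagonal entries (1).

Reading off H_k = ker ∂_k / im ∂_{k+1}:

  H_0: rank C_0 − rank ∂_1 = 10 − 9 = 1, and the invariant factors of ∂_1 are all 1, so H_0 = Z.
  H_1: rank ker ∂_1 − rank ∂_2 = (24 − 9) − 15 = 0, and the invariant factors of ∂_2 are all 1, so H_1 = 0.
  H_2: rank ker ∂_2 − rank ∂_3 = (17 − 15) − 1 = 1, and the invariant factors of ∂_3 are all 1, so H_2 = Z.
  H_3: rank ker ∂_3 − rank ∂_4 = (1 − 1) − 0 = 0, and there is no ∂_4, so H_3 = 0.

As a check, the Euler characteristic is 10 − 24 + 17 − 1 = 2, which agrees with 1 − 0 + 1 − 0 = 2.

H_0 = Z,  H_1 = 0,  H_2 = Z,  H_3 = 0.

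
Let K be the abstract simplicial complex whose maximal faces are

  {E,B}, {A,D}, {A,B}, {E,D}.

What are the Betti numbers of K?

b_0 = 1, b_1 = 1.

Fix the vertex order A < B < D < E and write every simplex with vertices in increasing order. Then dim K = 1 and the simplices of K are:

  0-simplices (4): A, B, D, E
  1-simplices (4): AB, AD, BE, DE

giving chain groups C_0 ≅ Z^4, C_1 ≅ Z^4.

∂_1: C_1 → C_0 sends each edge [p,q] (with p < q) to q − p.
The resulting 4×4 matrix has rank 3, and its Smith normal form has invariant factors (1,1,1).

Now H_k = ker ∂_k / im ∂_{k+1}, so:

  H_0: rank C_0 − rank ∂_1 = 4 − 3 = 1, and the invariant factors of ∂_1 are all 1, so H_0 ≅ Z.
  H_1: rank ker ∂_1 − rank ∂_2 = (4 − 3) − 0 = 1, and there is no ∂_2, so H_1 ≅ Z.

As a check, the Euler characteristic is 4 − 4 = 0, which agrees with 1 − 1 = 0.

Hence the Betti numbers are b_0 = 1, b_1 = 1.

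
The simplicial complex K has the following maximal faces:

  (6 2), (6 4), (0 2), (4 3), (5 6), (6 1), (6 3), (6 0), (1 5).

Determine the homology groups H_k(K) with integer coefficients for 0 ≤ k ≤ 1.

H_0 = Z,  H_1 = Z^3.

We work with the vertex ordering 0 < 1 < 2 < 3 < 4 < 5 < 6. The simplices of K, each written with vertices in increasing order, are:

  0-simplices (7): [0], [1], [2], [3], [4], [5], [6]
  1-simplices (9): [0,2], [0,6], [1,5], [1,6], [2,6], [3,4], [3,6], [4,6], [5,6]

giving chain groups C_0 ≅ Z^7, C_1 ≅ Z^9.

∂_1: C_1 → C_0 sends each edge [p,q] (with p < q) to q − p. For instance
  ∂[5,6] = [6] − [5].
This gives a 7×9 integer matrix of rank 6; reducing to Smith normal form yields diagonal entries (1,1,1,1,1,1).

Now H_k = ker ∂_k / im ∂_{k+1}, so:

  H_0: rank C_0 − rank ∂_1 = 7 − 6 = 1, and the invariant factors of ∂_1 are all 1, so H_0 ≅ Z.
  H_1: rank ker ∂_1 − rank ∂_2 = (9 − 6) − 0 = 3, and there is no ∂_2, so H_1 ≅ Z^3.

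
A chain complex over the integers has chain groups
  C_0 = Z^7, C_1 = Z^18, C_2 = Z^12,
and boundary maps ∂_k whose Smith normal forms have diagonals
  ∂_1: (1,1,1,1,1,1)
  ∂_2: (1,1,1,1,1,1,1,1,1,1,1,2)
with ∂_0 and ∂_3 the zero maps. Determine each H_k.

H_0 = Z,  H_1 = Z/2Z,  H_2 = 0.

H_0: b_0 = 7 − 0 − 6 = 1; torsion from ∂_1 factors > 1: none. So H_0 = Z.
H_1: b_1 = 18 − 6 − 12 = 0; torsion from ∂_2 factors > 1: [2]. So H_1 = Z/2Z.
H_2: b_2 = 12 − 12 − 0 = 0; torsion from ∂_3 factors > 1: none. So H_2 = 0.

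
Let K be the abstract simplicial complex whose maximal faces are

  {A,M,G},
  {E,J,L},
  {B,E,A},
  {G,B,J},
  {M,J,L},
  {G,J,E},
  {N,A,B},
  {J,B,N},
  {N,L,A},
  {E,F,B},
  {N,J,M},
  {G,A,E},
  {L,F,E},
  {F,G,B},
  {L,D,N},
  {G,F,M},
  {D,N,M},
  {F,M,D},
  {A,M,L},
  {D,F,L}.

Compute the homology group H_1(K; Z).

K has 10 vertices, 30 edges, 20 triangles.
rank ∂_1 = 9, rank ∂_2 = 20 ⇒ b_1 = 30 − 9 − 20 = 1; ∂_2 has invariant factor(s) [2] giving torsion. So H_1 ≅ Z × Z/2.

H_1 ≅ Z × Z/2.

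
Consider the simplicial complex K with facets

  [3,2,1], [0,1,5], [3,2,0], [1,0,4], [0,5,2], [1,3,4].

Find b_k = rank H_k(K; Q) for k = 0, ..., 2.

Take the total order 0 < 1 < 2 < 3 < 4 < 5 on the vertex set. Then K (dimension 2) consists of the simplices:

  0-simplices (6): [0], [1], [2], [3], [4], [5]
  1-simplices (12): [0,1], [0,2], [0,3], [0,4], [0,5], [1,2], [1,3], [1,4], [1,5], [2,3], [2,5], [3,4]
  2-simplices (6): [0,1,4], [0,1,5], [0,2,3], [0,2,5], [1,2,3], [1,3,4]

Hence C_0 ≅ Z^6, C_1 ≅ Z^12, C_2 ≅ Z^6.

∂_1: C_1 → C_0 maps an edge to its endpoints' difference, ∂[p,q] = q − p. For instance
  ∂[1,5] = [5] − [1].
The 6×12 boundary matrix has rank 5 and Smith normal form diag(1,1,1,1,1).

Boundary ∂_2: C_2 → C_1 acts by ∂[p,q,r] = [q,r] − [p,r] + [p,q]. For instance
  ∂[1,3,4] = [3,4] − [1,4] + [1,3],
  ∂[0,1,5] = [1,5] − [0,5] + [0,1].
This gives a 12×6 integer matrix of rank 6; reducing to Smith normal form yields diagonal entries (1,1,1,1,1,1).

Reading off H_k = ker ∂_k / im ∂_{k+1}:

  H_0: rank C_0 − rank ∂_1 = 6 − 5 = 1, and the invariant factors of ∂_1 are all 1, so H_0 ≅ Z.
  H_1: rank ker ∂_1 − rank ∂_2 = (12 − 5) − 6 = 1, and the invariant factors of ∂_2 are all 1, so H_1 ≅ Z.
  H_2: rank ker ∂_2 − rank ∂_3 = (6 − 6) − 0 = 0, and there is no ∂_3, so H_2 ≅ 0.

As a check, the Euler characteristic is 6 − 12 + 6 = 0, which agrees with 1 − 1 + 0 = 0.

Hence the Betti numbers are b_0 = 1, b_1 = 1, b_2 = 0.

b_0 = 1, b_1 = 1, b_2 = 0.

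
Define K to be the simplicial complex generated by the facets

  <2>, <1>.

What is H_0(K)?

Take the total order 1 < 2 on the vertex set. Then K (dimension 0) consists of the simplices:

  0-simplices (2): [1], [2]

Hence C_0 ≅ Z^2.

Reading off H_k = ker ∂_k / im ∂_{k+1}:

  H_0: rank C_0 − rank ∂_1 = 2 − 0 = 2, and there is no ∂_1, so H_0 ≅ Z^2.

H_0 = Z^2.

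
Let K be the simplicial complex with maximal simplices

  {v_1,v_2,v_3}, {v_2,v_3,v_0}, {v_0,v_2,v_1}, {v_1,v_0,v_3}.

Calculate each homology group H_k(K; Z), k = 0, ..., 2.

H_0 ≅ Z,  H_1 = 0,  H_2 ≅ Z.

Order the vertices as v_0 < v_1 < v_2 < v_3. Listing each simplex with vertices in this order, K has dimension 2 with simplices:

  0-simplices (4): [v_0], [v_1], [v_2], [v_3]
  1-simplices (6): [v_0,v_1], [v_0,v_2], [v_0,v_3], [v_1,v_2], [v_1,v_3], [v_2,v_3]
  2-simplices (4): [v_0,v_1,v_2], [v_0,v_1,v_3], [v_0,v_2,v_3], [v_1,v_2,v_3]

Hence C_0 ≅ Z^4, C_1 ≅ Z^6, C_2 ≅ Z^4.

The boundary map ∂_1: C_1 → C_0 maps an edge to its endpoints' difference, ∂[p,q] = q − p. For instance
  ∂[v_2,v_3] = [v_3] − [v_2].
This gives a 4×6 integer matrix of rank 3; reducing to Smith normal form yields diagonal entries (1,1,1).

Boundary ∂_2: C_2 → C_1 maps a triangle to the signed sum of its edges. For instance
  ∂[v_0,v_1,v_3] = [v_1,v_3] − [v_0,v_3] + [v_0,v_1],
  ∂[v_0,v_2,v_3] = [v_2,v_3] − [v_0,v_3] + [v_0,v_2].
The 6×4 boundary matrix has rank 3 and Smith normal form diag(1,1,1).

From H_k ≅ ker(∂_k) / im(∂_{k+1}) we obtain:

  H_0: rank C_0 − rank ∂_1 = 4 − 3 = 1, and the invariant factors of ∂_1 are all 1, so H_0 ≅ Z.
  H_1: rank ker ∂_1 − rank ∂_2 = (6 − 3) − 3 = 0, and the invariant factors of ∂_2 are all 1, so H_1 ≅ 0.
  H_2: rank ker ∂_2 − rank ∂_3 = (4 − 3) − 0 = 1, and there is no ∂_3, so H_2 ≅ Z.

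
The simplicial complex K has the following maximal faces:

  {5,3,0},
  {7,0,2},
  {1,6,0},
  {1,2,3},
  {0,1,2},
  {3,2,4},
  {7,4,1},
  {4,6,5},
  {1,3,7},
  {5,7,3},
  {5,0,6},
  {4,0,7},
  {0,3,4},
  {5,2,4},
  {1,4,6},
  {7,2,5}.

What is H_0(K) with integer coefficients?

H_0 ≅ Z.

Take the total order 0 < 1 < 2 < 3 < 4 < 5 < 6 < 7 on the vertex set. Then K (dimension 2) consists of the simplices:

  0-simplices (8): [0], [1], [2], [3], [4], [5], [6], [7]
  1-simplices (24): (24 of them)
  2-simplices (16): [0,1,2], [0,1,6], [0,2,7], [0,3,4], [0,3,5], [0,4,7], [0,5,6], [1,2,3], [1,3,7], [1,4,6], [1,4,7], [2,3,4], [2,4,5], [2,5,7], [3,5,7], [4,5,6]

giving chain groups C_0 ≅ Z^8, C_1 ≅ Z^24, C_2 ≅ Z^16.

Boundary ∂_1: C_1 → C_0 is given by ∂[p,q] = [q] − [p]. For instance
  ∂[0,7] = [7] − [0].
This gives a 8×24 integer matrix of rank 7; reducing to Smith normal form yields diagonal entries (1,1,1,1,1,1,1).

Boundary ∂_2: C_2 → C_1 acts by ∂[p,q,r] = [q,r] − [p,r] + [p,q]. For instance
  ∂[4,5,6] = [5,6] − [4,6] + [4,5],
  ∂[2,5,7] = [5,7] − [2,7] + [2,5].
The resulting 24×16 matrix has rank 15, and its Smith normal form has invariant factors (1,1,1,1,1,1,1,1,1,1,1,1,1,1,1).

Reading off H_k = ker ∂_k / im ∂_{k+1}:

  H_0: rank C_0 − rank ∂_1 = 8 − 7 = 1, and the invariant factors of ∂_1 are all 1, so H_0 = Z.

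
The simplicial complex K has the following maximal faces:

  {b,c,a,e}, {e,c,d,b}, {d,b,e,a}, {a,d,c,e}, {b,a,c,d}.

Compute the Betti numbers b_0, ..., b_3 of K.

b_0 = 1, b_1 = 0, b_2 = 0, b_3 = 1.

K has 5 vertices, 10 edges, 10 triangles, 5 3-simplices.
rank ∂_0 = 0, rank ∂_1 = 4 ⇒ b_0 = 5 − 0 − 4 = 1; all invariant factors of ∂_1 are 1 so no torsion. So H_0 ≅ Z.
rank ∂_1 = 4, rank ∂_2 = 6 ⇒ b_1 = 10 − 4 − 6 = 0; all invariant factors of ∂_2 are 1 so no torsion. So H_1 ≅ 0.
rank ∂_2 = 6, rank ∂_3 = 4 ⇒ b_2 = 10 − 6 − 4 = 0; all invariant factors of ∂_3 are 1 so no torsion. So H_2 ≅ 0.
rank ∂_3 = 4, rank ∂_4 = 0 ⇒ b_3 = 5 − 4 − 0 = 1. So H_3 ≅ Z.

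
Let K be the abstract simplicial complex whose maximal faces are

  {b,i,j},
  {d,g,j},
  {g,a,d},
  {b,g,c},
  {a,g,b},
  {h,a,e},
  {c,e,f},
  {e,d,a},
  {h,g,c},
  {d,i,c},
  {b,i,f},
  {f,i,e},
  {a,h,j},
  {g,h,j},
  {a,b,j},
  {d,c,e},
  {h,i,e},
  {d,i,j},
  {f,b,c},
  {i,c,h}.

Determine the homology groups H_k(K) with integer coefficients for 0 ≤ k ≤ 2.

We work with the vertex ordering a < b < c < d < e < f < g < h < i < j. The simplices of K, each written with vertices in increasing order, are:

  0-simplices (10): a, b, c, d, e, f, g, h, i, j
  1-simplices (30): ab, ad, ae, ag, ah, aj, bc, bf, bg, bi, bj, cd, ce, cf, cg, ch, ci, de, dg, di, dj, ef, eh, ei, fi, gh, gj, hi, hj, ij
  2-simplices (20): abg, abj, ade, adg, aeh, ahj, bcf, bcg, bfi, bij, cde, cdi, cef, cgh, chi, dgj, dij, efi, ehi, ghj

giving chain groups C_0 ≅ Z^10, C_1 ≅ Z^30, C_2 ≅ Z^20.

Boundary ∂_1: C_1 → C_0 sends each edge [p,q] (with p < q) to q − p. For instance
  ∂bc = c − b.
As a 10×30 matrix over Z this has rank 9, with invariant factors (1,1,1,1,1,1,1,1,1).

∂_2: C_2 → C_1 acts by ∂[p,q,r] = [q,r] − [p,r] + [p,q]. For instance
  ∂cgh = gh − ch + cg,
  ∂bij = ij − bj + bi.
The resulting 30×20 matrix has rank 20, and its Smith normal form has invariant factors (1,1,1,1,1,1,1,1,1,1,1,1,1,1,1,1,1,1,1,2).

Reading off H_k = ker ∂_k / im ∂_{k+1}:

  H_0: rank C_0 − rank ∂_1 = 10 − 9 = 1, and the invariant factors of ∂_1 are all 1, so H_0 ≅ Z.
  H_1: rank ker ∂_1 − rank ∂_2 = (30 − 9) − 20 = 1, and ∂_2 has invariant factor 2 > 1, so H_1 ≅ Z × Z/2.
  H_2: rank ker ∂_2 − rank ∂_3 = (20 − 20) − 0 = 0, and there is no ∂_3, so H_2 ≅ 0.

H_0 = Z,  H_1 = Z × Z/2,  H_2 = 0.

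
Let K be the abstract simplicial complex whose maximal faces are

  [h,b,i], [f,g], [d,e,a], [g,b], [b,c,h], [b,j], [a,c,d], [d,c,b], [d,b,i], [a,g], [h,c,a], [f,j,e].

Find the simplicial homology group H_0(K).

K has 10 vertices, 20 edges, 8 triangles.
rank ∂_0 = 0, rank ∂_1 = 9 ⇒ b_0 = 10 − 0 − 9 = 1; all invariant factors of ∂_1 are 1 so no torsion. So H_0 = Z.

H_0 ≅ Z.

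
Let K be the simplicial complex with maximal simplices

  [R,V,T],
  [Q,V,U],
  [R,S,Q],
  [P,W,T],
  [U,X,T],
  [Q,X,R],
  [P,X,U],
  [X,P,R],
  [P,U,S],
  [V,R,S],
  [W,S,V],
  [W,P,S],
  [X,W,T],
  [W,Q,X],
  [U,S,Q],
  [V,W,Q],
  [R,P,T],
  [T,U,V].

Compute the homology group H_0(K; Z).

H_0 = Z.

We work with the vertex ordering P < Q < R < S < T < U < V < W < X. The simplices of K, each written with vertices in increasing order, are:

  0-simplices (9): P, Q, R, S, T, U, V, W, X
  1-simplices (27): PR, PS, PT, PU, PW, PX, QR, QS, QU, QV, QW, QX, RS, RT, RV, RX, SU, SV, SW, TU, TV, TW, TX, UV, UX, VW, WX
  2-simplices (18): PRT, PRX, PSU, PSW, PTW, PUX, QRS, QRX, QSU, QUV, QVW, QWX, RSV, RTV, SVW, TUV, TUX, TWX

giving chain groups C_0 ≅ Z^9, C_1 ≅ Z^27, C_2 ≅ Z^18.

Boundary ∂_1: C_1 → C_0 is given by ∂[p,q] = [q] − [p]. For instance
  ∂PS = S − P.
This gives a 9×27 integer matrix of rank 8; reducing to Smith normal form yields diagonal entries (1,1,1,1,1,1,1,1).

Boundary ∂_2: C_2 → C_1 maps a triangle to the signed sum of its edges. For instance
  ∂PSW = SW − PW + PS,
  ∂PSU = SU − PU + PS.
As a 27×18 matrix over Z this has rank 18, with invariant factors (1,1,1,1,1,1,1,1,1,1,1,1,1,1,1,1,1,2).

Now H_k = ker ∂_k / im ∂_{k+1}, so:

  H_0: rank C_0 − rank ∂_1 = 9 − 8 = 1, and the invariant factors of ∂_1 are all 1, so H_0 = Z.

(K is a triangulation of the Klein bottle.)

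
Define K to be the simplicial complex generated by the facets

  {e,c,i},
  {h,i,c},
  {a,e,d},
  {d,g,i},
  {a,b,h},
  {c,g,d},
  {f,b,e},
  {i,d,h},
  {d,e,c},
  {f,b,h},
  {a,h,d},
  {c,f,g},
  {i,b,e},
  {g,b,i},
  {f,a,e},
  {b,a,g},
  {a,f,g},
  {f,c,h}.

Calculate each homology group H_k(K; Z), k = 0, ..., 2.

H_0 = Z,  H_1 = Z ⊕ Z/2Z,  H_2 = 0.

Take the total order a < b < c < d < e < f < g < h < i on the vertex set. Then K (dimension 2) consists of the simplices:

  0-simplices (9): a, b, c, d, e, f, g, h, i
  1-simplices (27): ab, ad, ae, af, ag, ah, be, bf, bg, bh, bi, cd, ce, cf, cg, ch, ci, de, dg, dh, di, ef, ei, fg, fh, gi, hi
  2-simplices (18): abg, abh, ade, adh, aef, afg, bef, bei, bfh, bgi, cde, cdg, cei, cfg, cfh, chi, dgi, dhi

Hence C_0 ≅ Z^9, C_1 ≅ Z^27, C_2 ≅ Z^18.

The boundary map ∂_1: C_1 → C_0 sends each edge [p,q] (with p < q) to q − p. For instance
  ∂cg = g − c.
The resulting 9×27 matrix has rank 8, and its Smith normal form has invariant factors (1,1,1,1,1,1,1,1).

Boundary ∂_2: C_2 → C_1 sends each 2-simplex [p,q,r] to [q,r] − [p,r] + [p,q]. For instance
  ∂chi = hi − ci + ch,
  ∂abh = bh − ah + ab.
The 27×18 boundary matrix has rank 18 and Smith normal form diag(1,1,1,1,1,1,1,1,1,1,1,1,1,1,1,1,1,2).

Reading off H_k = ker ∂_k / im ∂_{k+1}:

  H_0: rank C_0 − rank ∂_1 = 9 − 8 = 1, and the invariant factors of ∂_1 are all 1, so H_0 = Z.
  H_1: rank ker ∂_1 − rank ∂_2 = (27 − 8) − 18 = 1, and ∂_2 has invariant factor 2 > 1, so H_1 = Z ⊕ Z/2Z.
  H_2: rank ker ∂_2 − rank ∂_3 = (18 − 18) − 0 = 0, and there is no ∂_3, so H_2 = 0.

As a check, the Euler characteristic is 9 − 27 + 18 = 0, which agrees with 1 − 1 + 0 = 0.
(K is a triangulation of the Klein bottle.)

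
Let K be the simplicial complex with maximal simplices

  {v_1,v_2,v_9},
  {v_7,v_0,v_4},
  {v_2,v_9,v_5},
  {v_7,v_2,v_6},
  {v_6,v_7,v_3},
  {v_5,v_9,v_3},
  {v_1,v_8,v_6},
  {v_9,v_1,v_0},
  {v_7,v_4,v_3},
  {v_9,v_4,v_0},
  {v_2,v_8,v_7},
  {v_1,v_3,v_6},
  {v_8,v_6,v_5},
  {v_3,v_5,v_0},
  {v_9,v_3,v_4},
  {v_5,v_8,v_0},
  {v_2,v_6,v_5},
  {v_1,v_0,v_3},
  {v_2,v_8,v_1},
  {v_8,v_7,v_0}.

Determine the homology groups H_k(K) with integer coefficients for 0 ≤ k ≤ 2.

H_0 ≅ Z,  H_1 ≅ Z ⊕ Z_2,  H_2 = 0.

K has 10 vertices, 30 edges, 20 triangles.
rank ∂_0 = 0, rank ∂_1 = 9 ⇒ b_0 = 10 − 0 − 9 = 1; all invariant factors of ∂_1 are 1 so no torsion. So H_0 ≅ Z.
rank ∂_1 = 9, rank ∂_2 = 20 ⇒ b_1 = 30 − 9 − 20 = 1; ∂_2 has invariant factor(s) [2] giving torsion. So H_1 ≅ Z ⊕ Z_2.
rank ∂_2 = 20, rank ∂_3 = 0 ⇒ b_2 = 20 − 20 − 0 = 0. So H_2 ≅ 0.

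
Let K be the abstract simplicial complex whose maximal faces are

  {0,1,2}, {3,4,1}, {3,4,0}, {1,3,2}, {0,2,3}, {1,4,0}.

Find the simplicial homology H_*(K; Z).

We work with the vertex ordering 0 < 1 < 2 < 3 < 4. The simplices of K, each written with vertices in increasing order, are:

  0-simplices (5): [0], [1], [2], [3], [4]
  1-simplices (9): [0,1], [0,2], [0,3], [0,4], [1,2], [1,3], [1,4], [2,3], [3,4]
  2-simplices (6): [0,1,2], [0,1,4], [0,2,3], [0,3,4], [1,2,3], [1,3,4]

giving chain groups C_0 ≅ Z^5, C_1 ≅ Z^9, C_2 ≅ Z^6.

The boundary map ∂_1: C_1 → C_0 is given by ∂[p,q] = [q] − [p].
This gives a 5×9 integer matrix of rank 4; reducing to Smith normal form yields diagonal entries (1,1,1,1).

Boundary ∂_2: C_2 → C_1 sends each 2-simplex [p,q,r] to [q,r] − [p,r] + [p,q]. For instance
  ∂[0,2,3] = [2,3] − [0,3] + [0,2],
  ∂[0,1,2] = [1,2] − [0,2] + [0,1].
The resulting 9×6 matrix has rank 5, and its Smith normal form has invariant factors (1,1,1,1,1).

Now H_k = ker ∂_k / im ∂_{k+1}, so:

  H_0: rank C_0 − rank ∂_1 = 5 − 4 = 1, and the invariant factors of ∂_1 are all 1, so H_0 = Z.
  H_1: rank ker ∂_1 − rank ∂_2 = (9 − 4) − 5 = 0, and the invariant factors of ∂_2 are all 1, so H_1 = 0.
  H_2: rank ker ∂_2 − rank ∂_3 = (6 − 5) − 0 = 1, and there is no ∂_3, so H_2 = Z.

H_0 = Z,  H_1 = 0,  H_2 = Z.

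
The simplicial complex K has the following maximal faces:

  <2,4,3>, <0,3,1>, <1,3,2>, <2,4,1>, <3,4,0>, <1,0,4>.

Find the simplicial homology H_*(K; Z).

We work with the vertex ordering 0 < 1 < 2 < 3 < 4. The simplices of K, each written with vertices in increasing order, are:

  0-simplices (5): [0], [1], [2], [3], [4]
  1-simplices (9): [0,1], [0,3], [0,4], [1,2], [1,3], [1,4], [2,3], [2,4], [3,4]
  2-simplices (6): [0,1,3], [0,1,4], [0,3,4], [1,2,3], [1,2,4], [2,3,4]

so the chain groups are C_0 ≅ Z^5, C_1 ≅ Z^9, C_2 ≅ Z^6.

The boundary map ∂_1: C_1 → C_0 sends each edge [p,q] (with p < q) to q − p.
As a 5×9 matrix over Z this has rank 4, with invariant factors (1,1,1,1).

The boundary map ∂_2: C_2 → C_1 sends each 2-simplex [p,q,r] to [q,r] − [p,r] + [p,q]. For instance
  ∂[0,1,4] = [1,4] − [0,4] + [0,1],
  ∂[2,3,4] = [3,4] − [2,4] + [2,3].
The 9×6 boundary matrix has rank 5 and Smith normal form diag(1,1,1,1,1).

Reading off H_k = ker ∂_k / im ∂_{k+1}:

  H_0: rank C_0 − rank ∂_1 = 5 − 4 = 1, and the invariant factors of ∂_1 are all 1, so H_0 = Z.
  H_1: rank ker ∂_1 − rank ∂_2 = (9 − 4) − 5 = 0, and the invariant factors of ∂_2 are all 1, so H_1 = 0.
  H_2: rank ker ∂_2 − rank ∂_3 = (6 − 5) − 0 = 1, and there is no ∂_3, so H_2 = Z.

As a check, the Euler characteristic is 5 − 9 + 6 = 2, which agrees with 1 − 0 + 1 = 2.

H_0 ≅ Z,  H_1 = 0,  H_2 ≅ Z.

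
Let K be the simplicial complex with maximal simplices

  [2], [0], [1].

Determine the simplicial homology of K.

H_0 ≅ Z^3.

Order the vertices as 0 < 1 < 2. Listing each simplex with vertices in this order, K has dimension 0 with simplices:

  0-simplices (3): [0], [1], [2]

so the chain groups are C_0 ≅ Z^3.

Computing H_k = (kernel of ∂_k) / (image of ∂_{k+1}):

  H_0: rank C_0 − rank ∂_1 = 3 − 0 = 3, and there is no ∂_1, so H_0 = Z^3.

(K is a triangulation of a set of 3 points.)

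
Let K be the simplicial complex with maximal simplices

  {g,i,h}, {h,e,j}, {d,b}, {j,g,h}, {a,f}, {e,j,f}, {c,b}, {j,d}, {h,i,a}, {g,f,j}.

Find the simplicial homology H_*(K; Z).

H_0 ≅ Z,  H_1 ≅ Z,  H_2 = 0.

Fix the vertex order a < b < c < d < e < f < g < h < i < j and write every simplex with vertices in increasing order. Then dim K = 2 and the simplices of K are:

  0-simplices (10): a, b, c, d, e, f, g, h, i, j
  1-simplices (16): af, ah, ai, bc, bd, dj, ef, eh, ej, fg, fj, gh, gi, gj, hi, hj
  2-simplices (6): ahi, efj, ehj, fgj, ghi, ghj

Hence C_0 ≅ Z^10, C_1 ≅ Z^16, C_2 ≅ Z^6.

Boundary ∂_1: C_1 → C_0 sends each edge [p,q] (with p < q) to q − p. For instance
  ∂af = f − a.
As a 10×16 matrix over Z this has rank 9, with invariant factors (1,1,1,1,1,1,1,1,1).

The boundary map ∂_2: C_2 → C_1 maps a triangle to the signed sum of its edges. For instance
  ∂ghi = hi − gi + gh,
  ∂efj = fj − ej + ef.
The 16×6 boundary matrix has rank 6 and Smith normal form diag(1,1,1,1,1,1).

Reading off H_k = ker ∂_k / im ∂_{k+1}:

  H_0: rank C_0 − rank ∂_1 = 10 − 9 = 1, and the invariant factors of ∂_1 are all 1, so H_0 ≅ Z.
  H_1: rank ker ∂_1 − rank ∂_2 = (16 − 9) − 6 = 1, and the invariant factors of ∂_2 are all 1, so H_1 ≅ Z.
  H_2: rank ker ∂_2 − rank ∂_3 = (6 − 6) − 0 = 0, and there is no ∂_3, so H_2 ≅ 0.

As a check, the Euler characteristic is 10 − 16 + 6 = 0, which agrees with 1 − 1 + 0 = 0.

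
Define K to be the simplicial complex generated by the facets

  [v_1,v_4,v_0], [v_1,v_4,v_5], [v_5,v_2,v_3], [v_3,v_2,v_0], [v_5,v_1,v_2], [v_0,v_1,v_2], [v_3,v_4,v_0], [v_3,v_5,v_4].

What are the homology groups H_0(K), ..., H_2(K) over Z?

H_0 = Z,  H_1 = 0,  H_2 = Z.

Order the vertices as v_0 < v_1 < v_2 < v_3 < v_4 < v_5. Listing each simplex with vertices in this order, K has dimension 2 with simplices:

  0-simplices (6): [v_0], [v_1], [v_2], [v_3], [v_4], [v_5]
  1-simplices (12): [v_0,v_1], [v_0,v_2], [v_0,v_3], [v_0,v_4], [v_1,v_2], [v_1,v_4], [v_1,v_5], [v_2,v_3], [v_2,v_5], [v_3,v_4], [v_3,v_5], [v_4,v_5]
  2-simplices (8): [v_0,v_1,v_2], [v_0,v_1,v_4], [v_0,v_2,v_3], [v_0,v_3,v_4], [v_1,v_2,v_5], [v_1,v_4,v_5], [v_2,v_3,v_5], [v_3,v_4,v_5]

giving chain groups C_0 ≅ Z^6, C_1 ≅ Z^12, C_2 ≅ Z^8.

Boundary ∂_1: C_1 → C_0 is given by ∂[p,q] = [q] − [p].
This gives a 6×12 integer matrix of rank 5; reducing to Smith normal form yields diagonal entries (1,1,1,1,1).

The boundary map ∂_2: C_2 → C_1 sends each 2-simplex [p,q,r] to [q,r] − [p,r] + [p,q]. For instance
  ∂[v_3,v_4,v_5] = [v_4,v_5] − [v_3,v_5] + [v_3,v_4],
  ∂[v_0,v_1,v_4] = [v_1,v_4] − [v_0,v_4] + [v_0,v_1].
As a 12×8 matrix over Z this has rank 7, with invariant factors (1,1,1,1,1,1,1).

From H_k ≅ ker(∂_k) / im(∂_{k+1}) we obtain:

  H_0: rank C_0 − rank ∂_1 = 6 − 5 = 1, and the invariant factors of ∂_1 are all 1, so H_0 = Z.
  H_1: rank ker ∂_1 − rank ∂_2 = (12 − 5) − 7 = 0, and the invariant factors of ∂_2 are all 1, so H_1 = 0.
  H_2: rank ker ∂_2 − rank ∂_3 = (8 − 7) − 0 = 1, and there is no ∂_3, so H_2 = Z.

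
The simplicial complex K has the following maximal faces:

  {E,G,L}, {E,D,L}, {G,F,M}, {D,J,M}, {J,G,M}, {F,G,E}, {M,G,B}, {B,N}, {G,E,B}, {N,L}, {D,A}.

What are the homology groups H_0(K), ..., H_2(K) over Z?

H_0 = Z,  H_1 = Z^2,  H_2 = 0.

K has 10 vertices, 19 edges, 8 triangles.
rank ∂_0 = 0, rank ∂_1 = 9 ⇒ b_0 = 10 − 0 − 9 = 1; all invariant factors of ∂_1 are 1 so no torsion. So H_0 = Z.
rank ∂_1 = 9, rank ∂_2 = 8 ⇒ b_1 = 19 − 9 − 8 = 2; all invariant factors of ∂_2 are 1 so no torsion. So H_1 = Z^2.
rank ∂_2 = 8, rank ∂_3 = 0 ⇒ b_2 = 8 − 8 − 0 = 0. So H_2 = 0.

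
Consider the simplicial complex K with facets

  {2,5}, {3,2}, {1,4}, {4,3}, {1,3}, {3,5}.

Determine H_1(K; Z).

K has 5 vertices, 6 edges.
rank ∂_1 = 4, rank ∂_2 = 0 ⇒ b_1 = 6 − 4 − 0 = 2. So H_1 ≅ Z^2.

H_1 = Z^2.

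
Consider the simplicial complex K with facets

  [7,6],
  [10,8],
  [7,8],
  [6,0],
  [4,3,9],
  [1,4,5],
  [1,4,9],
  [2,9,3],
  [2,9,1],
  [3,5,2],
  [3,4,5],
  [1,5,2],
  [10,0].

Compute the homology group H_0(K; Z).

H_0 ≅ Z^2.

K has 11 vertices, 17 edges, 8 triangles.
rank ∂_0 = 0, rank ∂_1 = 9 ⇒ b_0 = 11 − 0 − 9 = 2; all invariant factors of ∂_1 are 1 so no torsion. So H_0 ≅ Z^2.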